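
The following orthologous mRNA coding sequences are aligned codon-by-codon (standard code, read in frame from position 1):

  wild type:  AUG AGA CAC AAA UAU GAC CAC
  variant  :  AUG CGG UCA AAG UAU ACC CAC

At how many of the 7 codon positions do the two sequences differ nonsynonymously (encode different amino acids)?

Codon 1: AUG Met / AUG Met — identical.
Codon 2: AGA Arg / CGG Arg — synonymous.
Codon 3: CAC His / UCA Ser — nonsynonymous.
Codon 4: AAA Lys / AAG Lys — synonymous.
Codon 5: UAU Tyr / UAU Tyr — identical.
Codon 6: GAC Asp / ACC Thr — nonsynonymous.
Codon 7: CAC His / CAC His — identical.
Nonsynonymous differences: 2.

2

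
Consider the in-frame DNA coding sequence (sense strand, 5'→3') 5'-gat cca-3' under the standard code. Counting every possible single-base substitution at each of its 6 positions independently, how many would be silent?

Codon 1 (GAT, Asp): 1 synonymous substitution.
Codon 2 (CCA, Pro): 3 synonymous substitutions.
Total: 1 + 3 = 4.

4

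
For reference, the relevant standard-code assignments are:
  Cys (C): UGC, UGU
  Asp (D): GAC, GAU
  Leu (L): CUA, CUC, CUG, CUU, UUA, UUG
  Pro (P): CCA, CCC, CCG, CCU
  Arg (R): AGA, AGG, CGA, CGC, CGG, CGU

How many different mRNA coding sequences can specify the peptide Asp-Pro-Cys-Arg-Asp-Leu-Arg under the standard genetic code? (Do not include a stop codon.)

Asp: 2 codons.
Pro: 4 codons.
Cys: 2 codons.
Arg: 6 codons.
Asp: 2 codons.
Leu: 6 codons.
Arg: 6 codons.
2 × 4 × 2 × 6 × 2 × 6 × 6 = 6912.

6912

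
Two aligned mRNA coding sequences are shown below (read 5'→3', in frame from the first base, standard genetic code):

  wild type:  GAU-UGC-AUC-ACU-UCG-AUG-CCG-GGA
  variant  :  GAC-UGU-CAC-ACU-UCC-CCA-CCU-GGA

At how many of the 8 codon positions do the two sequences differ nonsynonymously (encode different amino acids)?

2

Codon 1: GAU Asp / GAC Asp — synonymous.
Codon 2: UGC Cys / UGU Cys — synonymous.
Codon 3: AUC Ile / CAC His — nonsynonymous.
Codon 4: ACU Thr / ACU Thr — identical.
Codon 5: UCG Ser / UCC Ser — synonymous.
Codon 6: AUG Met / CCA Pro — nonsynonymous.
Codon 7: CCG Pro / CCU Pro — synonymous.
Codon 8: GGA Gly / GGA Gly — identical.
Nonsynonymous differences: 2.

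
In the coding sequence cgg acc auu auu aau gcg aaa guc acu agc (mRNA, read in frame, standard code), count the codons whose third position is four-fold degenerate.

5

Codon 1 CGG (Arg): third position 4-fold.
Codon 2 ACC (Thr): third position 4-fold.
Codon 3 AUU (Ile): third position 3-fold.
Codon 4 AUU (Ile): third position 3-fold.
Codon 5 AAU (Asn): third position 2-fold.
Codon 6 GCG (Ala): third position 4-fold.
Codon 7 AAA (Lys): third position 2-fold.
Codon 8 GUC (Val): third position 4-fold.
Codon 9 ACU (Thr): third position 4-fold.
Codon 10 AGC (Ser): third position 2-fold.
Four-fold degenerate third positions: 5.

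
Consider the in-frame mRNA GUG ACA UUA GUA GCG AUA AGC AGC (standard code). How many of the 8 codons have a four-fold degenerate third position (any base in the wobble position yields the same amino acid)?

4

Codon 1 GUG (Val): third position 4-fold.
Codon 2 ACA (Thr): third position 4-fold.
Codon 3 UUA (Leu): third position 2-fold.
Codon 4 GUA (Val): third position 4-fold.
Codon 5 GCG (Ala): third position 4-fold.
Codon 6 AUA (Ile): third position 3-fold.
Codon 7 AGC (Ser): third position 2-fold.
Codon 8 AGC (Ser): third position 2-fold.
Four-fold degenerate third positions: 4.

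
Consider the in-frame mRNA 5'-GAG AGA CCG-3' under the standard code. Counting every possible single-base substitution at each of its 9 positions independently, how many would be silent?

6

Codon 1 (GAG, Glu): 1 synonymous substitution.
Codon 2 (AGA, Arg): 2 synonymous substitutions.
Codon 3 (CCG, Pro): 3 synonymous substitutions.
Total: 1 + 2 + 3 = 6.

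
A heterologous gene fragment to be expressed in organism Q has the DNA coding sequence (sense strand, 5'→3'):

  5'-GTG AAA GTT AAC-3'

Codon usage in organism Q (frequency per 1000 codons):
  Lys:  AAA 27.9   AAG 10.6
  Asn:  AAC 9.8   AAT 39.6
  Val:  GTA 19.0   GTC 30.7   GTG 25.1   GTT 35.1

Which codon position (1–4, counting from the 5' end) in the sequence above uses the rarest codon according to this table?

Codon 1 GTG (Val): 25.1 per 1000.
Codon 2 AAA (Lys): 27.9 per 1000.
Codon 3 GTT (Val): 35.1 per 1000.
Codon 4 AAC (Asn): 9.8 per 1000.
Lowest frequency is 9.8 at codon 4.

4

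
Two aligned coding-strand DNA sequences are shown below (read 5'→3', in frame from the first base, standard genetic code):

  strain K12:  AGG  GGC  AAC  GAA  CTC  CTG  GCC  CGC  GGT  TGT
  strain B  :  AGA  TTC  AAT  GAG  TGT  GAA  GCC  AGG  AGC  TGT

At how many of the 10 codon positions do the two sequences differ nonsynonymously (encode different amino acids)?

4

Codon 1: AGG Arg / AGA Arg — synonymous.
Codon 2: GGC Gly / TTC Phe — nonsynonymous.
Codon 3: AAC Asn / AAT Asn — synonymous.
Codon 4: GAA Glu / GAG Glu — synonymous.
Codon 5: CTC Leu / TGT Cys — nonsynonymous.
Codon 6: CTG Leu / GAA Glu — nonsynonymous.
Codon 7: GCC Ala / GCC Ala — identical.
Codon 8: CGC Arg / AGG Arg — synonymous.
Codon 9: GGT Gly / AGC Ser — nonsynonymous.
Codon 10: TGT Cys / TGT Cys — identical.
Nonsynonymous differences: 4.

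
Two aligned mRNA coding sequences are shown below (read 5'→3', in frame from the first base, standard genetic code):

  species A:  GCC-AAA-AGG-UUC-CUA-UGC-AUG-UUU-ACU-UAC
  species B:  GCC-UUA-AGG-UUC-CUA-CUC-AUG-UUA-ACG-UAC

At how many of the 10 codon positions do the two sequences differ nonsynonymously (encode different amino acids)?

Codon 1: GCC Ala / GCC Ala — identical.
Codon 2: AAA Lys / UUA Leu — nonsynonymous.
Codon 3: AGG Arg / AGG Arg — identical.
Codon 4: UUC Phe / UUC Phe — identical.
Codon 5: CUA Leu / CUA Leu — identical.
Codon 6: UGC Cys / CUC Leu — nonsynonymous.
Codon 7: AUG Met / AUG Met — identical.
Codon 8: UUU Phe / UUA Leu — nonsynonymous.
Codon 9: ACU Thr / ACG Thr — synonymous.
Codon 10: UAC Tyr / UAC Tyr — identical.
Nonsynonymous differences: 3.

3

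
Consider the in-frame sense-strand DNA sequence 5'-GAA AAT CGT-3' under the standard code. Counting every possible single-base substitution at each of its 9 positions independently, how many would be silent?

5

Codon 1 (GAA, Glu): 1 synonymous substitution.
Codon 2 (AAT, Asn): 1 synonymous substitution.
Codon 3 (CGT, Arg): 3 synonymous substitutions.
Total: 1 + 1 + 3 = 5.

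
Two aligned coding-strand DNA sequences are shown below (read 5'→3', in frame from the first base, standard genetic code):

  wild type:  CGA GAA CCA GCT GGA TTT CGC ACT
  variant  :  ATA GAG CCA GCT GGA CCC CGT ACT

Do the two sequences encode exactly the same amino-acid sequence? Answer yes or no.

no

Codon 1: CGA Arg / ATA Ile — nonsynonymous.
Codon 2: GAA Glu / GAG Glu — synonymous.
Codon 3: CCA Pro / CCA Pro — identical.
Codon 4: GCT Ala / GCT Ala — identical.
Codon 5: GGA Gly / GGA Gly — identical.
Codon 6: TTT Phe / CCC Pro — nonsynonymous.
Codon 7: CGC Arg / CGT Arg — synonymous.
Codon 8: ACT Thr / ACT Thr — identical.
Nonsynonymous differences: 2 → different protein.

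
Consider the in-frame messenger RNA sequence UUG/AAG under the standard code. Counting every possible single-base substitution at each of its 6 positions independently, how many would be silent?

3

Codon 1 (UUG, Leu): 2 synonymous substitutions.
Codon 2 (AAG, Lys): 1 synonymous substitution.
Total: 2 + 1 = 3.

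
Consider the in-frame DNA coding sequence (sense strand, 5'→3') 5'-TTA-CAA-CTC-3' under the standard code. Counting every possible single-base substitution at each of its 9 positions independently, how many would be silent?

6

Codon 1 (TTA, Leu): 2 synonymous substitutions.
Codon 2 (CAA, Gln): 1 synonymous substitution.
Codon 3 (CTC, Leu): 3 synonymous substitutions.
Total: 2 + 1 + 3 = 6.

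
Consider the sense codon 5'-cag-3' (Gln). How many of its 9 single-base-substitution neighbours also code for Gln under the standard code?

Position 1: none → 0 synonymous.
Position 2: none → 0 synonymous.
Position 3: CAA → 1 synonymous.
Total: 0 + 0 + 1 = 1.

1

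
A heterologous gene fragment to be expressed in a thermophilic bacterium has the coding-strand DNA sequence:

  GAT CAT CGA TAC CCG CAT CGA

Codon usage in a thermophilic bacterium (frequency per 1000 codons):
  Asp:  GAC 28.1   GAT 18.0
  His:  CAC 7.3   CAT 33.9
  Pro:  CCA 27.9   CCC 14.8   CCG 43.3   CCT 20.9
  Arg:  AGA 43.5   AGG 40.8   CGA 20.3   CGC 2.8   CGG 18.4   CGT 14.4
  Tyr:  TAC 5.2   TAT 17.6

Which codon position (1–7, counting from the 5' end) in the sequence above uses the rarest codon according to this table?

Codon 1 GAT (Asp): 18.0 per 1000.
Codon 2 CAT (His): 33.9 per 1000.
Codon 3 CGA (Arg): 20.3 per 1000.
Codon 4 TAC (Tyr): 5.2 per 1000.
Codon 5 CCG (Pro): 43.3 per 1000.
Codon 6 CAT (His): 33.9 per 1000.
Codon 7 CGA (Arg): 20.3 per 1000.
Lowest frequency is 5.2 at codon 4.

4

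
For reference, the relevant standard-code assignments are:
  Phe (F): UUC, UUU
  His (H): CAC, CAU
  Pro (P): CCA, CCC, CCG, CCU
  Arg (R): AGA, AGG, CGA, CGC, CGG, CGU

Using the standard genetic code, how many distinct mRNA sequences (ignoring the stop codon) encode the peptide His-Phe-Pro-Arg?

96

His: 2 codons.
Phe: 2 codons.
Pro: 4 codons.
Arg: 6 codons.
2 × 2 × 4 × 6 = 96.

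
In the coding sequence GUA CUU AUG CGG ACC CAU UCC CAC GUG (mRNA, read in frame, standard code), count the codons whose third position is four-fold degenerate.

Codon 1 GUA (Val): third position 4-fold.
Codon 2 CUU (Leu): third position 4-fold.
Codon 3 AUG (Met): third position 1-fold.
Codon 4 CGG (Arg): third position 4-fold.
Codon 5 ACC (Thr): third position 4-fold.
Codon 6 CAU (His): third position 2-fold.
Codon 7 UCC (Ser): third position 4-fold.
Codon 8 CAC (His): third position 2-fold.
Codon 9 GUG (Val): third position 4-fold.
Four-fold degenerate third positions: 6.

6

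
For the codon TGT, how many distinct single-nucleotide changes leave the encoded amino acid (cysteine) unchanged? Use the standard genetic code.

1

Position 1: none → 0 synonymous.
Position 2: none → 0 synonymous.
Position 3: TGC → 1 synonymous.
Total: 0 + 0 + 1 = 1.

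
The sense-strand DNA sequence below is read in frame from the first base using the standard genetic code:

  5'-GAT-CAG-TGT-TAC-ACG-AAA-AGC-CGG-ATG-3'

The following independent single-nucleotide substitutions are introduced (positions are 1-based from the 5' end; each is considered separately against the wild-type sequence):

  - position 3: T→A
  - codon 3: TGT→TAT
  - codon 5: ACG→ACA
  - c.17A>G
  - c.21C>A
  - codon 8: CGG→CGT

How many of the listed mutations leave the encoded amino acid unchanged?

Codon 1: GAT (Asp) → GAA (Glu) — missense.
Codon 3: TGT (Cys) → TAT (Tyr) — missense.
Codon 5: ACG (Thr) → ACA (Thr) — synonymous.
Codon 6: AAA (Lys) → AGA (Arg) — missense.
Codon 7: AGC (Ser) → AGA (Arg) — missense.
Codon 8: CGG (Arg) → CGT (Arg) — synonymous.
Synonymous: 2 of 6.

2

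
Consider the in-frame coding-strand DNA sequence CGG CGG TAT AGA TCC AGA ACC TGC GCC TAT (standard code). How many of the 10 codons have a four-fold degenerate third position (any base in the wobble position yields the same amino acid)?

Codon 1 CGG (Arg): third position 4-fold.
Codon 2 CGG (Arg): third position 4-fold.
Codon 3 TAT (Tyr): third position 2-fold.
Codon 4 AGA (Arg): third position 2-fold.
Codon 5 TCC (Ser): third position 4-fold.
Codon 6 AGA (Arg): third position 2-fold.
Codon 7 ACC (Thr): third position 4-fold.
Codon 8 TGC (Cys): third position 2-fold.
Codon 9 GCC (Ala): third position 4-fold.
Codon 10 TAT (Tyr): third position 2-fold.
Four-fold degenerate third positions: 5.

5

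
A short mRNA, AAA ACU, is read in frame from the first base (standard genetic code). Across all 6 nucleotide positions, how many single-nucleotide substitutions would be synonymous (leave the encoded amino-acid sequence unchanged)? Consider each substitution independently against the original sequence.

4

Codon 1 (AAA, Lys): 1 synonymous substitution.
Codon 2 (ACU, Thr): 3 synonymous substitutions.
Total: 1 + 3 = 4.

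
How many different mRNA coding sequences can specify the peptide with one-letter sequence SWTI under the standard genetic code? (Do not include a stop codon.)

72

Ser: 6 codons.
Trp: 1 codon.
Thr: 4 codons.
Ile: 3 codons.
6 × 1 × 4 × 3 = 72.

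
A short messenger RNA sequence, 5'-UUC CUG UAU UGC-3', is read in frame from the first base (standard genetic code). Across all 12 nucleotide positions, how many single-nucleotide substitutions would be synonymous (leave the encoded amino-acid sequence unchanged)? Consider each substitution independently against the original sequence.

7

Codon 1 (UUC, Phe): 1 synonymous substitution.
Codon 2 (CUG, Leu): 4 synonymous substitutions.
Codon 3 (UAU, Tyr): 1 synonymous substitution.
Codon 4 (UGC, Cys): 1 synonymous substitution.
Total: 1 + 4 + 1 + 1 = 7.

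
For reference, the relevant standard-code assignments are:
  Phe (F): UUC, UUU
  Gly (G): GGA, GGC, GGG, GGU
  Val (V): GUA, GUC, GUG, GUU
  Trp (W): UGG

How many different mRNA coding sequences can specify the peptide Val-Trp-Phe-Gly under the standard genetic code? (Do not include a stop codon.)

Val: 4 codons.
Trp: 1 codon.
Phe: 2 codons.
Gly: 4 codons.
4 × 1 × 2 × 4 = 32.

32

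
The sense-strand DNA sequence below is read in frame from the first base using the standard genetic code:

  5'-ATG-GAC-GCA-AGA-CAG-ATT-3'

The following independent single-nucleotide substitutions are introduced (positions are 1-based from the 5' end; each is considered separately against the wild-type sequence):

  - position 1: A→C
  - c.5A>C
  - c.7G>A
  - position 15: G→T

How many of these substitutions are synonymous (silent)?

0

Codon 1: ATG (Met) → CTG (Leu) — missense.
Codon 2: GAC (Asp) → GCC (Ala) — missense.
Codon 3: GCA (Ala) → ACA (Thr) — missense.
Codon 5: CAG (Gln) → CAT (His) — missense.
Synonymous: 0 of 4.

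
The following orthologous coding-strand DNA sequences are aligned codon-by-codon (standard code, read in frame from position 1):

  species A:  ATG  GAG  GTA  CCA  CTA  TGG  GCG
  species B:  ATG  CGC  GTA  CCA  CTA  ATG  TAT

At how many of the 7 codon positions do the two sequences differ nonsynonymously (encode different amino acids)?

Codon 1: ATG Met / ATG Met — identical.
Codon 2: GAG Glu / CGC Arg — nonsynonymous.
Codon 3: GTA Val / GTA Val — identical.
Codon 4: CCA Pro / CCA Pro — identical.
Codon 5: CTA Leu / CTA Leu — identical.
Codon 6: TGG Trp / ATG Met — nonsynonymous.
Codon 7: GCG Ala / TAT Tyr — nonsynonymous.
Nonsynonymous differences: 3.

3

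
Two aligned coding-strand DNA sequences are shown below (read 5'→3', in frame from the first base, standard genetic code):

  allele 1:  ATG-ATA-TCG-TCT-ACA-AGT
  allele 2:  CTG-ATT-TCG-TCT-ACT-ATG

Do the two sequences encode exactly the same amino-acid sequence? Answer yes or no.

no

Codon 1: ATG Met / CTG Leu — nonsynonymous.
Codon 2: ATA Ile / ATT Ile — synonymous.
Codon 3: TCG Ser / TCG Ser — identical.
Codon 4: TCT Ser / TCT Ser — identical.
Codon 5: ACA Thr / ACT Thr — synonymous.
Codon 6: AGT Ser / ATG Met — nonsynonymous.
Nonsynonymous differences: 2 → different protein.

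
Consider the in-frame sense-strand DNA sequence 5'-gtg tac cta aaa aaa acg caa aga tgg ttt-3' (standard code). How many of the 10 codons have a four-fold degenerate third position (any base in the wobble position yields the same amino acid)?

Codon 1 GTG (Val): third position 4-fold.
Codon 2 TAC (Tyr): third position 2-fold.
Codon 3 CTA (Leu): third position 4-fold.
Codon 4 AAA (Lys): third position 2-fold.
Codon 5 AAA (Lys): third position 2-fold.
Codon 6 ACG (Thr): third position 4-fold.
Codon 7 CAA (Gln): third position 2-fold.
Codon 8 AGA (Arg): third position 2-fold.
Codon 9 TGG (Trp): third position 1-fold.
Codon 10 TTT (Phe): third position 2-fold.
Four-fold degenerate third positions: 3.

3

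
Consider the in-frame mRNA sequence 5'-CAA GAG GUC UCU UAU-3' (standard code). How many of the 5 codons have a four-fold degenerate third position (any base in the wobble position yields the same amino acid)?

2

Codon 1 CAA (Gln): third position 2-fold.
Codon 2 GAG (Glu): third position 2-fold.
Codon 3 GUC (Val): third position 4-fold.
Codon 4 UCU (Ser): third position 4-fold.
Codon 5 UAU (Tyr): third position 2-fold.
Four-fold degenerate third positions: 2.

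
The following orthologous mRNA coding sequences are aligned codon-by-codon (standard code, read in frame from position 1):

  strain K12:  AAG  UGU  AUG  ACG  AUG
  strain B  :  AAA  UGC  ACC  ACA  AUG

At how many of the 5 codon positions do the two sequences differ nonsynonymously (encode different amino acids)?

Codon 1: AAG Lys / AAA Lys — synonymous.
Codon 2: UGU Cys / UGC Cys — synonymous.
Codon 3: AUG Met / ACC Thr — nonsynonymous.
Codon 4: ACG Thr / ACA Thr — synonymous.
Codon 5: AUG Met / AUG Met — identical.
Nonsynonymous differences: 1.

1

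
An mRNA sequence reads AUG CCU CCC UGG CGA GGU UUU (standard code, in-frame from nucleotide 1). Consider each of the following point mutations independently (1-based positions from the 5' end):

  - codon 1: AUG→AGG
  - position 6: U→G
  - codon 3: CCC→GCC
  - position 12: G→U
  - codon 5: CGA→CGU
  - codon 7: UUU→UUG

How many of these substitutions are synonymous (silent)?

Codon 1: AUG (Met) → AGG (Arg) — missense.
Codon 2: CCU (Pro) → CCG (Pro) — synonymous.
Codon 3: CCC (Pro) → GCC (Ala) — missense.
Codon 4: UGG (Trp) → UGU (Cys) — missense.
Codon 5: CGA (Arg) → CGU (Arg) — synonymous.
Codon 7: UUU (Phe) → UUG (Leu) — missense.
Synonymous: 2 of 6.

2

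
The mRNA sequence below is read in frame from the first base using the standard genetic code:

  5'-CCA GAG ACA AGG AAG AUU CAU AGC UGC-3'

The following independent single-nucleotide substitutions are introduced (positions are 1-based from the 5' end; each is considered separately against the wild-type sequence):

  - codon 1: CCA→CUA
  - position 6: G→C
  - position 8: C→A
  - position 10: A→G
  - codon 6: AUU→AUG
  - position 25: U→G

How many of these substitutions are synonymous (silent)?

Codon 1: CCA (Pro) → CUA (Leu) — missense.
Codon 2: GAG (Glu) → GAC (Asp) — missense.
Codon 3: ACA (Thr) → AAA (Lys) — missense.
Codon 4: AGG (Arg) → GGG (Gly) — missense.
Codon 6: AUU (Ile) → AUG (Met) — missense.
Codon 9: UGC (Cys) → GGC (Gly) — missense.
Synonymous: 0 of 6.

0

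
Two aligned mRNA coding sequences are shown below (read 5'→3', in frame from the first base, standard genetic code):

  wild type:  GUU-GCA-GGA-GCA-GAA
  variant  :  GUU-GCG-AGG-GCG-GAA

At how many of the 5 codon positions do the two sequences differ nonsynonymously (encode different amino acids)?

1

Codon 1: GUU Val / GUU Val — identical.
Codon 2: GCA Ala / GCG Ala — synonymous.
Codon 3: GGA Gly / AGG Arg — nonsynonymous.
Codon 4: GCA Ala / GCG Ala — synonymous.
Codon 5: GAA Glu / GAA Glu — identical.
Nonsynonymous differences: 1.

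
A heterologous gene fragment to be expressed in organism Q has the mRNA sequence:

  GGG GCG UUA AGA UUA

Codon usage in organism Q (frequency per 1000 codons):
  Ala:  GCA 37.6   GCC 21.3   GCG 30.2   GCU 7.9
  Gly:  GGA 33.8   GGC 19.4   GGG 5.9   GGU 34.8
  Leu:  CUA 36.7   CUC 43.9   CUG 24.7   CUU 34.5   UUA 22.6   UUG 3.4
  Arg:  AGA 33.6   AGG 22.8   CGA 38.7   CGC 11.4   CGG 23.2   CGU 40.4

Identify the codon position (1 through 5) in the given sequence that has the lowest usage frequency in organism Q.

Codon 1 GGG (Gly): 5.9 per 1000.
Codon 2 GCG (Ala): 30.2 per 1000.
Codon 3 UUA (Leu): 22.6 per 1000.
Codon 4 AGA (Arg): 33.6 per 1000.
Codon 5 UUA (Leu): 22.6 per 1000.
Lowest frequency is 5.9 at codon 1.

1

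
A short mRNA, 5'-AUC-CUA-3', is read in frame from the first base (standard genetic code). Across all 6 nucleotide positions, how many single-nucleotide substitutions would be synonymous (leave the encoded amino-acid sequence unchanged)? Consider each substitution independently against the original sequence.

6

Codon 1 (AUC, Ile): 2 synonymous substitutions.
Codon 2 (CUA, Leu): 4 synonymous substitutions.
Total: 2 + 4 = 6.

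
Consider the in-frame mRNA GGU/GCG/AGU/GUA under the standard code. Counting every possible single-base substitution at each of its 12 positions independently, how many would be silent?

Codon 1 (GGU, Gly): 3 synonymous substitutions.
Codon 2 (GCG, Ala): 3 synonymous substitutions.
Codon 3 (AGU, Ser): 1 synonymous substitution.
Codon 4 (GUA, Val): 3 synonymous substitutions.
Total: 3 + 3 + 1 + 3 = 10.

10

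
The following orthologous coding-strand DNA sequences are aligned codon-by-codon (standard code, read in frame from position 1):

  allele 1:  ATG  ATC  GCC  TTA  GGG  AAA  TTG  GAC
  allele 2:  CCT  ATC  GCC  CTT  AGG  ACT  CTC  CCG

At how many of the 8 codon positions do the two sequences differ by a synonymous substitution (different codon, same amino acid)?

Codon 1: ATG Met / CCT Pro — nonsynonymous.
Codon 2: ATC Ile / ATC Ile — identical.
Codon 3: GCC Ala / GCC Ala — identical.
Codon 4: TTA Leu / CTT Leu — synonymous.
Codon 5: GGG Gly / AGG Arg — nonsynonymous.
Codon 6: AAA Lys / ACT Thr — nonsynonymous.
Codon 7: TTG Leu / CTC Leu — synonymous.
Codon 8: GAC Asp / CCG Pro — nonsynonymous.
Synonymous differences: 2.

2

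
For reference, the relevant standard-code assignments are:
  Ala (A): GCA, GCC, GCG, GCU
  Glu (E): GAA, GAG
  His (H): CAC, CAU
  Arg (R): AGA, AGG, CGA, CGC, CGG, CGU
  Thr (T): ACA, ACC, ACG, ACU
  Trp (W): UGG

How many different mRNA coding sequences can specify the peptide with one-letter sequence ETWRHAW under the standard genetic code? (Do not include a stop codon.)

Glu: 2 codons.
Thr: 4 codons.
Trp: 1 codon.
Arg: 6 codons.
His: 2 codons.
Ala: 4 codons.
Trp: 1 codon.
2 × 4 × 1 × 6 × 2 × 4 × 1 = 384.

384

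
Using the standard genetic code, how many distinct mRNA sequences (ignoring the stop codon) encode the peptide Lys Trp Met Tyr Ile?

Lys: 2 codons.
Trp: 1 codon.
Met: 1 codon.
Tyr: 2 codons.
Ile: 3 codons.
2 × 1 × 1 × 2 × 3 = 12.

12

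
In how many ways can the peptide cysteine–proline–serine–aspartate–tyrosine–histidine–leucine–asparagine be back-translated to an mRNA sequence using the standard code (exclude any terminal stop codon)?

4608

Cys: 2 codons.
Pro: 4 codons.
Ser: 6 codons.
Asp: 2 codons.
Tyr: 2 codons.
His: 2 codons.
Leu: 6 codons.
Asn: 2 codons.
2 × 4 × 6 × 2 × 2 × 2 × 6 × 2 = 4608.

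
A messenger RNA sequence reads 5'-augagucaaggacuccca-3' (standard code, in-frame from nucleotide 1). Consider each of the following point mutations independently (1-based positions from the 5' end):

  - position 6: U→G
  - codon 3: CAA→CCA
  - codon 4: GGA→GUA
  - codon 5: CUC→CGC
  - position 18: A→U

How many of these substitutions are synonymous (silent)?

1

Codon 2: AGU (Ser) → AGG (Arg) — missense.
Codon 3: CAA (Gln) → CCA (Pro) — missense.
Codon 4: GGA (Gly) → GUA (Val) — missense.
Codon 5: CUC (Leu) → CGC (Arg) — missense.
Codon 6: CCA (Pro) → CCU (Pro) — synonymous.
Synonymous: 1 of 5.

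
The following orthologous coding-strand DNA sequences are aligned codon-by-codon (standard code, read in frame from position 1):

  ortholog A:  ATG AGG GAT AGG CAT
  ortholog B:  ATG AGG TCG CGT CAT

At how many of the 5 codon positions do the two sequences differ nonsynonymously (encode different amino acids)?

Codon 1: ATG Met / ATG Met — identical.
Codon 2: AGG Arg / AGG Arg — identical.
Codon 3: GAT Asp / TCG Ser — nonsynonymous.
Codon 4: AGG Arg / CGT Arg — synonymous.
Codon 5: CAT His / CAT His — identical.
Nonsynonymous differences: 1.

1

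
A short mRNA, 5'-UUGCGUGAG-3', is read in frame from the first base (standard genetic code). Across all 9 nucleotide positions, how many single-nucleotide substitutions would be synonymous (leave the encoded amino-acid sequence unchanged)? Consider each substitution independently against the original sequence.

6

Codon 1 (UUG, Leu): 2 synonymous substitutions.
Codon 2 (CGU, Arg): 3 synonymous substitutions.
Codon 3 (GAG, Glu): 1 synonymous substitution.
Total: 2 + 3 + 1 = 6.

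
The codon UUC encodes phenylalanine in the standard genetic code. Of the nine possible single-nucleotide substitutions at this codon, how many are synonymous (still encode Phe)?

Position 1: none → 0 synonymous.
Position 2: none → 0 synonymous.
Position 3: UUU → 1 synonymous.
Total: 0 + 0 + 1 = 1.

1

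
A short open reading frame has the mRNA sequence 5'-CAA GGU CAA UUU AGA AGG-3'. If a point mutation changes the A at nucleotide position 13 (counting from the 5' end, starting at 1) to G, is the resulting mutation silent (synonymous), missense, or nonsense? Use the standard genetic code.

Position 13 falls in codon 5: AGA → Arg.
After the substitution the codon is GGA → Gly.
Arg ≠ Gly, so this is a missense mutation.

missense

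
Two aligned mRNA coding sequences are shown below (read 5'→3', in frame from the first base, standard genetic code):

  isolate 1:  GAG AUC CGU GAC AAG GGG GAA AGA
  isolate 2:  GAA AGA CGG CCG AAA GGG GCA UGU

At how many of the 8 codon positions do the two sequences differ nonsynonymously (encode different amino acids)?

4

Codon 1: GAG Glu / GAA Glu — synonymous.
Codon 2: AUC Ile / AGA Arg — nonsynonymous.
Codon 3: CGU Arg / CGG Arg — synonymous.
Codon 4: GAC Asp / CCG Pro — nonsynonymous.
Codon 5: AAG Lys / AAA Lys — synonymous.
Codon 6: GGG Gly / GGG Gly — identical.
Codon 7: GAA Glu / GCA Ala — nonsynonymous.
Codon 8: AGA Arg / UGU Cys — nonsynonymous.
Nonsynonymous differences: 4.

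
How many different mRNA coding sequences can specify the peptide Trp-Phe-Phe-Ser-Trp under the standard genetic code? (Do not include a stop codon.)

24

Trp: 1 codon.
Phe: 2 codons.
Phe: 2 codons.
Ser: 6 codons.
Trp: 1 codon.
1 × 2 × 2 × 6 × 1 = 24.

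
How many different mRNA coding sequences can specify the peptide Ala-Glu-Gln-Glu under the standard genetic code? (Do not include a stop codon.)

32

Ala: 4 codons.
Glu: 2 codons.
Gln: 2 codons.
Glu: 2 codons.
4 × 2 × 2 × 2 = 32.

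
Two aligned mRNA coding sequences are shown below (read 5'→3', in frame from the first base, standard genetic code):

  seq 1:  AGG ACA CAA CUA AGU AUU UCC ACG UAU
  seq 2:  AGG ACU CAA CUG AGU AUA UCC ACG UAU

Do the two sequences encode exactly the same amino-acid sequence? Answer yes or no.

yes

Codon 1: AGG Arg / AGG Arg — identical.
Codon 2: ACA Thr / ACU Thr — synonymous.
Codon 3: CAA Gln / CAA Gln — identical.
Codon 4: CUA Leu / CUG Leu — synonymous.
Codon 5: AGU Ser / AGU Ser — identical.
Codon 6: AUU Ile / AUA Ile — synonymous.
Codon 7: UCC Ser / UCC Ser — identical.
Codon 8: ACG Thr / ACG Thr — identical.
Codon 9: UAU Tyr / UAU Tyr — identical.
Nonsynonymous differences: 0 → same protein.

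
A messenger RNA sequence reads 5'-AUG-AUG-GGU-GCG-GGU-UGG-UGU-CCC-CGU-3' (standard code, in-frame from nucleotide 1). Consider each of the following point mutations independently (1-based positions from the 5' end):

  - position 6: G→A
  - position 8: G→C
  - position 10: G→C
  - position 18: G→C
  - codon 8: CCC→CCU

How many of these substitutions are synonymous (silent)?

Codon 2: AUG (Met) → AUA (Ile) — missense.
Codon 3: GGU (Gly) → GCU (Ala) — missense.
Codon 4: GCG (Ala) → CCG (Pro) — missense.
Codon 6: UGG (Trp) → UGC (Cys) — missense.
Codon 8: CCC (Pro) → CCU (Pro) — synonymous.
Synonymous: 1 of 5.

1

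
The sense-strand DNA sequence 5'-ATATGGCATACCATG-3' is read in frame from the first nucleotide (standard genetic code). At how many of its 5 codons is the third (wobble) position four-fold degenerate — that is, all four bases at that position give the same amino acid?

Codon 1 ATA (Ile): third position 3-fold.
Codon 2 TGG (Trp): third position 1-fold.
Codon 3 CAT (His): third position 2-fold.
Codon 4 ACC (Thr): third position 4-fold.
Codon 5 ATG (Met): third position 1-fold.
Four-fold degenerate third positions: 1.

1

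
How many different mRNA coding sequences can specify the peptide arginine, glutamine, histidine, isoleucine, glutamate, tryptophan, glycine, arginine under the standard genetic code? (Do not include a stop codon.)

Arg: 6 codons.
Gln: 2 codons.
His: 2 codons.
Ile: 3 codons.
Glu: 2 codons.
Trp: 1 codon.
Gly: 4 codons.
Arg: 6 codons.
6 × 2 × 2 × 3 × 2 × 1 × 4 × 6 = 3456.

3456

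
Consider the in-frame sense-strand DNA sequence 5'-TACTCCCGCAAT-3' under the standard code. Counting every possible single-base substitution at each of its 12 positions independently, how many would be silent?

Codon 1 (TAC, Tyr): 1 synonymous substitution.
Codon 2 (TCC, Ser): 3 synonymous substitutions.
Codon 3 (CGC, Arg): 3 synonymous substitutions.
Codon 4 (AAT, Asn): 1 synonymous substitution.
Total: 1 + 3 + 3 + 1 = 8.

8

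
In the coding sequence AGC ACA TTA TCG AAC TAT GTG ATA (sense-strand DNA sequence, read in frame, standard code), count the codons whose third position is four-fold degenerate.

Codon 1 AGC (Ser): third position 2-fold.
Codon 2 ACA (Thr): third position 4-fold.
Codon 3 TTA (Leu): third position 2-fold.
Codon 4 TCG (Ser): third position 4-fold.
Codon 5 AAC (Asn): third position 2-fold.
Codon 6 TAT (Tyr): third position 2-fold.
Codon 7 GTG (Val): third position 4-fold.
Codon 8 ATA (Ile): third position 3-fold.
Four-fold degenerate third positions: 3.

3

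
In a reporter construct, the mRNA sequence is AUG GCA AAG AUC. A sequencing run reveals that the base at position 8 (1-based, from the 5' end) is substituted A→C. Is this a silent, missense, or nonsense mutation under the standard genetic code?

Position 8 falls in codon 3: AAG → Lys.
After the substitution the codon is ACG → Thr.
Lys ≠ Thr, so this is a missense mutation.

missense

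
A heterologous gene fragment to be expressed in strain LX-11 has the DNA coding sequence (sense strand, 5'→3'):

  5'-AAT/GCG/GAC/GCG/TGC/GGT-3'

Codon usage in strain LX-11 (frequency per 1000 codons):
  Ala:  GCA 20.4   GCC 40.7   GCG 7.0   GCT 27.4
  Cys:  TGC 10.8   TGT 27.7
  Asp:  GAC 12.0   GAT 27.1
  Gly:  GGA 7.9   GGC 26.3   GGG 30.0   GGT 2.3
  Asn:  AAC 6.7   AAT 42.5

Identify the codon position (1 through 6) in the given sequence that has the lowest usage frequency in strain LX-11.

6

Codon 1 AAT (Asn): 42.5 per 1000.
Codon 2 GCG (Ala): 7.0 per 1000.
Codon 3 GAC (Asp): 12.0 per 1000.
Codon 4 GCG (Ala): 7.0 per 1000.
Codon 5 TGC (Cys): 10.8 per 1000.
Codon 6 GGT (Gly): 2.3 per 1000.
Lowest frequency is 2.3 at codon 6.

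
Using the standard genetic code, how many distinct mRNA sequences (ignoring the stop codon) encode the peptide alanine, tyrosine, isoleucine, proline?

Ala: 4 codons.
Tyr: 2 codons.
Ile: 3 codons.
Pro: 4 codons.
4 × 2 × 3 × 4 = 96.

96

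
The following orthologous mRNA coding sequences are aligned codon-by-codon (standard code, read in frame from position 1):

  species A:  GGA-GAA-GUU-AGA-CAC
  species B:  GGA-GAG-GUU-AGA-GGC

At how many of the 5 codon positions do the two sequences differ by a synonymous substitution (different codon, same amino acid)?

1

Codon 1: GGA Gly / GGA Gly — identical.
Codon 2: GAA Glu / GAG Glu — synonymous.
Codon 3: GUU Val / GUU Val — identical.
Codon 4: AGA Arg / AGA Arg — identical.
Codon 5: CAC His / GGC Gly — nonsynonymous.
Synonymous differences: 1.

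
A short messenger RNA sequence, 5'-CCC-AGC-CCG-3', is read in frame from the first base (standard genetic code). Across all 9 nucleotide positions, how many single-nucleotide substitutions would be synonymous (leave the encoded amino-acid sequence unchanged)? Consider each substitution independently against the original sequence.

Codon 1 (CCC, Pro): 3 synonymous substitutions.
Codon 2 (AGC, Ser): 1 synonymous substitution.
Codon 3 (CCG, Pro): 3 synonymous substitutions.
Total: 3 + 1 + 3 = 7.

7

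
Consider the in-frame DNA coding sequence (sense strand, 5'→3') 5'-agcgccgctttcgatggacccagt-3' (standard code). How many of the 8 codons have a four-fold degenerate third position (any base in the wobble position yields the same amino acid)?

4

Codon 1 AGC (Ser): third position 2-fold.
Codon 2 GCC (Ala): third position 4-fold.
Codon 3 GCT (Ala): third position 4-fold.
Codon 4 TTC (Phe): third position 2-fold.
Codon 5 GAT (Asp): third position 2-fold.
Codon 6 GGA (Gly): third position 4-fold.
Codon 7 CCC (Pro): third position 4-fold.
Codon 8 AGT (Ser): third position 2-fold.
Four-fold degenerate third positions: 4.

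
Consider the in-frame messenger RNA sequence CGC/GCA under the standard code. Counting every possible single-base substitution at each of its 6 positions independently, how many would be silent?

Codon 1 (CGC, Arg): 3 synonymous substitutions.
Codon 2 (GCA, Ala): 3 synonymous substitutions.
Total: 3 + 3 = 6.

6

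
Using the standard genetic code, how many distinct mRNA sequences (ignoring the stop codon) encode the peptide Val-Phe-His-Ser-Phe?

Val: 4 codons.
Phe: 2 codons.
His: 2 codons.
Ser: 6 codons.
Phe: 2 codons.
4 × 2 × 2 × 6 × 2 = 192.

192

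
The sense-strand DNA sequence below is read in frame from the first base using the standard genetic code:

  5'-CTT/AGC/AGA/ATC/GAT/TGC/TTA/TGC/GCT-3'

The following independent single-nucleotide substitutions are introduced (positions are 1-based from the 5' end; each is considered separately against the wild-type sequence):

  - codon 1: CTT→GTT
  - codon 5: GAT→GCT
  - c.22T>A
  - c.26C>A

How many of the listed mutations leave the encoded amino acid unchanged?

Codon 1: CTT (Leu) → GTT (Val) — missense.
Codon 5: GAT (Asp) → GCT (Ala) — missense.
Codon 8: TGC (Cys) → AGC (Ser) — missense.
Codon 9: GCT (Ala) → GAT (Asp) — missense.
Synonymous: 0 of 4.

0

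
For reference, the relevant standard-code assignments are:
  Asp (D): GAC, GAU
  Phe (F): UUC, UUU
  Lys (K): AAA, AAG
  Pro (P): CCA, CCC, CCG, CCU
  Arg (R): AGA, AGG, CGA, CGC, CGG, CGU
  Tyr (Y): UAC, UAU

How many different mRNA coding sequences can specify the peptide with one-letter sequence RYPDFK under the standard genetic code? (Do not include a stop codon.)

384

Arg: 6 codons.
Tyr: 2 codons.
Pro: 4 codons.
Asp: 2 codons.
Phe: 2 codons.
Lys: 2 codons.
6 × 2 × 4 × 2 × 2 × 2 = 384.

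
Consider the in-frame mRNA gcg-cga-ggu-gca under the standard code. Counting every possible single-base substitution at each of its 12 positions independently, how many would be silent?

Codon 1 (GCG, Ala): 3 synonymous substitutions.
Codon 2 (CGA, Arg): 4 synonymous substitutions.
Codon 3 (GGU, Gly): 3 synonymous substitutions.
Codon 4 (GCA, Ala): 3 synonymous substitutions.
Total: 3 + 4 + 3 + 3 = 13.

13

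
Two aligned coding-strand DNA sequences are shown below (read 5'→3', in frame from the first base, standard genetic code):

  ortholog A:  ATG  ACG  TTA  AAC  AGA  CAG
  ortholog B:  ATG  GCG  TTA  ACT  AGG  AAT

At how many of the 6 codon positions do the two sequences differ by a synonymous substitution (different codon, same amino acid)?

1

Codon 1: ATG Met / ATG Met — identical.
Codon 2: ACG Thr / GCG Ala — nonsynonymous.
Codon 3: TTA Leu / TTA Leu — identical.
Codon 4: AAC Asn / ACT Thr — nonsynonymous.
Codon 5: AGA Arg / AGG Arg — synonymous.
Codon 6: CAG Gln / AAT Asn — nonsynonymous.
Synonymous differences: 1.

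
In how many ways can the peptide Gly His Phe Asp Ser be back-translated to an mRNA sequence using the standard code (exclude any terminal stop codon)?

192

Gly: 4 codons.
His: 2 codons.
Phe: 2 codons.
Asp: 2 codons.
Ser: 6 codons.
4 × 2 × 2 × 2 × 6 = 192.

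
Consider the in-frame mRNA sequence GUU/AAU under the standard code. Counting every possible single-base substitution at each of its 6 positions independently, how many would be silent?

Codon 1 (GUU, Val): 3 synonymous substitutions.
Codon 2 (AAU, Asn): 1 synonymous substitution.
Total: 3 + 1 = 4.

4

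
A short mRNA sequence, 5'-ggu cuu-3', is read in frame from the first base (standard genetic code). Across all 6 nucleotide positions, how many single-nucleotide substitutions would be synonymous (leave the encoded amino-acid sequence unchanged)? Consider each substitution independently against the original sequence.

6

Codon 1 (GGU, Gly): 3 synonymous substitutions.
Codon 2 (CUU, Leu): 3 synonymous substitutions.
Total: 3 + 3 = 6.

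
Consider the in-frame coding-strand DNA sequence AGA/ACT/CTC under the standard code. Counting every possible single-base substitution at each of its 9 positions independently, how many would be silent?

Codon 1 (AGA, Arg): 2 synonymous substitutions.
Codon 2 (ACT, Thr): 3 synonymous substitutions.
Codon 3 (CTC, Leu): 3 synonymous substitutions.
Total: 2 + 3 + 3 = 8.

8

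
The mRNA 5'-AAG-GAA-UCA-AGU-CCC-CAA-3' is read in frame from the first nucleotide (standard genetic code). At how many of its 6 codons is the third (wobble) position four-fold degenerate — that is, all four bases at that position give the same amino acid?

Codon 1 AAG (Lys): third position 2-fold.
Codon 2 GAA (Glu): third position 2-fold.
Codon 3 UCA (Ser): third position 4-fold.
Codon 4 AGU (Ser): third position 2-fold.
Codon 5 CCC (Pro): third position 4-fold.
Codon 6 CAA (Gln): third position 2-fold.
Four-fold degenerate third positions: 2.

2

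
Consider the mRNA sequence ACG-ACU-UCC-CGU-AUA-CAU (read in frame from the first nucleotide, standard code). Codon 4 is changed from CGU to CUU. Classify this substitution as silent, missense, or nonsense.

missense

Position 11 falls in codon 4: CGU → Arg.
After the substitution the codon is CUU → Leu.
Arg ≠ Leu, so this is a missense mutation.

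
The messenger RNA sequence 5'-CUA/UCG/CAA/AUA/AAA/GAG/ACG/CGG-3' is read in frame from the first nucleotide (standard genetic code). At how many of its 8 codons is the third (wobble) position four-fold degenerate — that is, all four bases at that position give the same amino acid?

4

Codon 1 CUA (Leu): third position 4-fold.
Codon 2 UCG (Ser): third position 4-fold.
Codon 3 CAA (Gln): third position 2-fold.
Codon 4 AUA (Ile): third position 3-fold.
Codon 5 AAA (Lys): third position 2-fold.
Codon 6 GAG (Glu): third position 2-fold.
Codon 7 ACG (Thr): third position 4-fold.
Codon 8 CGG (Arg): third position 4-fold.
Four-fold degenerate third positions: 4.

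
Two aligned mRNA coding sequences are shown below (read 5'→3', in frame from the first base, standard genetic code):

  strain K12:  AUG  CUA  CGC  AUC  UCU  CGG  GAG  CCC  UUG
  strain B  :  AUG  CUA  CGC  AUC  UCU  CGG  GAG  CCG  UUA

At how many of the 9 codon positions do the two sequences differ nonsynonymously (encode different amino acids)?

0

Codon 1: AUG Met / AUG Met — identical.
Codon 2: CUA Leu / CUA Leu — identical.
Codon 3: CGC Arg / CGC Arg — identical.
Codon 4: AUC Ile / AUC Ile — identical.
Codon 5: UCU Ser / UCU Ser — identical.
Codon 6: CGG Arg / CGG Arg — identical.
Codon 7: GAG Glu / GAG Glu — identical.
Codon 8: CCC Pro / CCG Pro — synonymous.
Codon 9: UUG Leu / UUA Leu — synonymous.
Nonsynonymous differences: 0.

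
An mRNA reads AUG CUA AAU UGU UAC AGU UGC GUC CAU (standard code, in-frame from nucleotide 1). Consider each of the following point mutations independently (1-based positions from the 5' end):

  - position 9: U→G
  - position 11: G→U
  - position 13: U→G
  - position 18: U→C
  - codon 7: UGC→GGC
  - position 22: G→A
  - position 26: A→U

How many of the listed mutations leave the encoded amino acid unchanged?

Codon 3: AAU (Asn) → AAG (Lys) — missense.
Codon 4: UGU (Cys) → UUU (Phe) — missense.
Codon 5: UAC (Tyr) → GAC (Asp) — missense.
Codon 6: AGU (Ser) → AGC (Ser) — synonymous.
Codon 7: UGC (Cys) → GGC (Gly) — missense.
Codon 8: GUC (Val) → AUC (Ile) — missense.
Codon 9: CAU (His) → CUU (Leu) — missense.
Synonymous: 1 of 7.

1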